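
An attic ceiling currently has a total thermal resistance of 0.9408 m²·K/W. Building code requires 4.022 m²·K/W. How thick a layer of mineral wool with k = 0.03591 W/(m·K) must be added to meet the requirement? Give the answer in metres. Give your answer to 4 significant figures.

0.1106 m

ΔR = 4.022 − 0.9408 = 3.0812 m²·K/W
L = ΔR × k = 3.0812 × 0.03591 = 0.11065 m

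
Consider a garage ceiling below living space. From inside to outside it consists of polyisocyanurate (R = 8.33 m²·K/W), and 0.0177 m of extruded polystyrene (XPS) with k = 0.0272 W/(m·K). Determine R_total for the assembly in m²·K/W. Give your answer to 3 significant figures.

0.0177/0.0272 = 0.6507
R_total = 8.33 + 0.6507 = 8.981 m²·K/W

8.98 m²·K/W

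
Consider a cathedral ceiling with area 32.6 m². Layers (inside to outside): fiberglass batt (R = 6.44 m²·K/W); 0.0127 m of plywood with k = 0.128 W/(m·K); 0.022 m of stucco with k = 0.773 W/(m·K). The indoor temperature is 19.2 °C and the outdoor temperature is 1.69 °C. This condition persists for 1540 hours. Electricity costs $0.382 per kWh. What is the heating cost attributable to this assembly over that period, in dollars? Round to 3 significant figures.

51.1 dollars

0.0127/0.128 = 0.09922
0.022/0.773 = 0.02846
R_total = 6.44 + 0.09922 + 0.02846 = 6.568 m²·K/W
Q = 32.6 × (19.2 − 1.69) / 6.568 = 86.91 W
E = 86.91 W × 1540 h / 1000 = 133.8 kWh
Cost = 133.8 × 0.382 = $51.13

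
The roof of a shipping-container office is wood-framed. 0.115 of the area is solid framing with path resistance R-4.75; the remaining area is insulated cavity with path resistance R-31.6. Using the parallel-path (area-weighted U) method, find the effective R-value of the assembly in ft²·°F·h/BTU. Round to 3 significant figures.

U_eff = 0.885/31.6 + 0.115/4.75 = 0.02801 + 0.02421 = 0.05222
R_eff = 1/U_eff = 19.15 ft²·°F·h/BTU

19.2 ft²·°F·h/BTU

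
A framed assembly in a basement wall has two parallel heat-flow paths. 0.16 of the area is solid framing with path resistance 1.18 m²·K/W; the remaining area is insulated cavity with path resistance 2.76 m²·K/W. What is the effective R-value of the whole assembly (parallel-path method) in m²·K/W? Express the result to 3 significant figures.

U_eff = 0.84/2.76 + 0.16/1.18 = 0.3043 + 0.1356 = 0.4399
R_eff = 1/U_eff = 2.273 m²·K/W

2.27 m²·K/W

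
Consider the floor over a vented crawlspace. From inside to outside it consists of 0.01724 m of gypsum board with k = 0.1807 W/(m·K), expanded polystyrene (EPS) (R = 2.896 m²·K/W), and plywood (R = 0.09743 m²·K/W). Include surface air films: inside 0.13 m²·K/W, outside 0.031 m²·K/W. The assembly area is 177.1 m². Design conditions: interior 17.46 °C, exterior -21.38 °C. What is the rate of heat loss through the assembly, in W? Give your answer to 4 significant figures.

2117 W

0.01724/0.1807 = 0.095407
R_total = 0.13 + 0.095407 + 2.896 + 0.09743 + 0.031 = 3.2498 m²·K/W
Q = A·ΔT/R = 177.1 × (17.46 − (-21.38)) / 3.2498 = 2116.6 W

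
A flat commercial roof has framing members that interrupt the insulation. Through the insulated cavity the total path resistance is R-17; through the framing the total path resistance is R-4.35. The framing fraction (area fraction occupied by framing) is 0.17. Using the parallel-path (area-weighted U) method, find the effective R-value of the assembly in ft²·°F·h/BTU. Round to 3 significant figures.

U_eff = 0.83/17 + 0.17/4.35 = 0.04882 + 0.03908 = 0.0879
R_eff = 1/U_eff = 11.38 ft²·°F·h/BTU

11.4 ft²·°F·h/BTU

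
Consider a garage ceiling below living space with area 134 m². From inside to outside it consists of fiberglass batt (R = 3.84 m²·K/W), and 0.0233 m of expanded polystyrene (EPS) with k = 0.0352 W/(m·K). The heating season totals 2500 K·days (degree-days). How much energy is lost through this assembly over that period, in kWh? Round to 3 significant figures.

0.0233/0.0352 = 0.6619
R_total = 3.84 + 0.6619 = 4.502 m²·K/W
E = A × HDD × 24 / R / 1000 = 134 × 2500 × 24 / 4.502 / 1000 = 1786 kWh

1790 kWh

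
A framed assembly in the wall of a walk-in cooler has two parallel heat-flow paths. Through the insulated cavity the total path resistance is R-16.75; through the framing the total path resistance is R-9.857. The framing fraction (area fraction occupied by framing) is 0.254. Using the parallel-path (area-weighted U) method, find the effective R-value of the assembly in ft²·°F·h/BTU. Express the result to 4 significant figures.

U_eff = 0.746/16.75 + 0.254/9.857 = 0.044537 + 0.025768 = 0.070306
R_eff = 1/U_eff = 14.224 ft²·°F·h/BTU

14.22 ft²·°F·h/BTU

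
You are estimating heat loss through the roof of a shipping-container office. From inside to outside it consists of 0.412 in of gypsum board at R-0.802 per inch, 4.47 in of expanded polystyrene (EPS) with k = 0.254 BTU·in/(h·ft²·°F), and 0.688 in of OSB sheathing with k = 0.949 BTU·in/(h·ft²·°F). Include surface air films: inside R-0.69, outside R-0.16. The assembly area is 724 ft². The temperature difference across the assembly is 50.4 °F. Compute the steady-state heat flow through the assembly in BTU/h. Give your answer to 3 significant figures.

0.412 × 0.802 = 0.3304
4.47/0.254 = 17.6
0.688/0.949 = 0.725
R_total = 0.69 + 0.3304 + 17.6 + 0.725 + 0.16 = 19.5 ft²·°F·h/BTU
Q = A·ΔT/R = 724 × 50.4 / 19.5 = 1871 BTU/h

1870 BTU/h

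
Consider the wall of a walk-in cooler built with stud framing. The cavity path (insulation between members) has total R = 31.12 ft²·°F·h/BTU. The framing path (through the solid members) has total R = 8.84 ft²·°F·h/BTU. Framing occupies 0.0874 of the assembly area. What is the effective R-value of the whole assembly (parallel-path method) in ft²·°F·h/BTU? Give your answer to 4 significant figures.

U_eff = 0.9126/31.12 + 0.0874/8.84 = 0.029325 + 0.0098869 = 0.039212
R_eff = 1/U_eff = 25.502 ft²·°F·h/BTU

25.50 ft²·°F·h/BTU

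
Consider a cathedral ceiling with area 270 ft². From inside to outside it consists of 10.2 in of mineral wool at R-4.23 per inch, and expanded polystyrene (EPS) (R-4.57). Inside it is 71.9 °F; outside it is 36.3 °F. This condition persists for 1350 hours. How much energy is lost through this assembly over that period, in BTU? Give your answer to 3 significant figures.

10.2 × 4.23 = 43.15
R_total = 43.15 + 4.57 = 47.72 ft²·°F·h/BTU
Q = 270 × (71.9 − 36.3) / 47.72 = 201.4 BTU/h
E = 201.4 × 1350 = 271900 BTU

272000 BTU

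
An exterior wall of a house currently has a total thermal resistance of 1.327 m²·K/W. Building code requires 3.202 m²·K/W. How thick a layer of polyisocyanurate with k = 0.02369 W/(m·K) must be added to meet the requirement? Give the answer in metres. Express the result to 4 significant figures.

ΔR = 3.202 − 1.327 = 1.875 m²·K/W
L = ΔR × k = 1.875 × 0.02369 = 0.044419 m

0.04442 m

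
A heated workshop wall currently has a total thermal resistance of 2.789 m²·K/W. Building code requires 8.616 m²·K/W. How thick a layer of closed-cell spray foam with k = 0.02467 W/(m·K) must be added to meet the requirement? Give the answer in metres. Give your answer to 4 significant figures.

ΔR = 8.616 − 2.789 = 5.827 m²·K/W
L = ΔR × k = 5.827 × 0.02467 = 0.14375 m

0.1438 m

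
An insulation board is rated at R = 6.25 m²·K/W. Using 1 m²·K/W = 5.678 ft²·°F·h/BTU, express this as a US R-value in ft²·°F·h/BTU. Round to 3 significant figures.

35.5 ft²·°F·h/BTU

R_US = 6.25 × 5.678 = 35.49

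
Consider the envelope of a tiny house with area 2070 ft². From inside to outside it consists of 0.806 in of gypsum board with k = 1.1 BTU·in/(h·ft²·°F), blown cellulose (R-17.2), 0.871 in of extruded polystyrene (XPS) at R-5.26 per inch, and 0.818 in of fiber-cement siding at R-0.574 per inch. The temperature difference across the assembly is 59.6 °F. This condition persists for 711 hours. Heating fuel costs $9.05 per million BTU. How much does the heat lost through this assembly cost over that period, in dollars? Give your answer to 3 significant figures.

0.806/1.1 = 0.7327
0.871 × 5.26 = 4.581
0.818 × 0.574 = 0.4695
R_total = 0.7327 + 17.2 + 4.581 + 0.4695 = 22.98 ft²·°F·h/BTU
Q = 2070 × 59.6 / 22.98 = 5368 BTU/h
E = 5368 × 711 = 3817000 BTU
Cost = 3817000/10⁶ × 9.05 = $34.54

34.5 dollars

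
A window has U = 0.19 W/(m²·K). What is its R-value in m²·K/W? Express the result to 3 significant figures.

5.26 m²·K/W

R = 1/U = 1/0.19 = 5.263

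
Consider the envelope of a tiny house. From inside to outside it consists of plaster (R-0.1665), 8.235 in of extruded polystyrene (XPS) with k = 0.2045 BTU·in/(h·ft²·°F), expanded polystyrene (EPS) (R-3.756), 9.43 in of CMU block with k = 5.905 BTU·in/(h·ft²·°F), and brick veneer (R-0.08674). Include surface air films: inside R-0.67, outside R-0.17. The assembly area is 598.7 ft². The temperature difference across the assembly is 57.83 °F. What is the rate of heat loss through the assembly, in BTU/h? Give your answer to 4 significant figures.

741.1 BTU/h

8.235/0.2045 = 40.269
9.43/5.905 = 1.597
R_total = 0.67 + 0.1665 + 40.269 + 3.756 + 1.597 + 0.08674 + 0.17 = 46.715 ft²·°F·h/BTU
Q = A·ΔT/R = 598.7 × 57.83 / 46.715 = 741.15 BTU/h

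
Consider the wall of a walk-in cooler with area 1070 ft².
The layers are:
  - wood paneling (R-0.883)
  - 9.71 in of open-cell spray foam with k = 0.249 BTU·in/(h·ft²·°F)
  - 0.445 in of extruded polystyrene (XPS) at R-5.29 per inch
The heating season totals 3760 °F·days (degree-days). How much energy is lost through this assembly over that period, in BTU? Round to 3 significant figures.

2290000 BTU

9.71/0.249 = 39
0.445 × 5.29 = 2.354
R_total = 0.883 + 39 + 2.354 = 42.23 ft²·°F·h/BTU
E = A × HDD × 24 / R = 1070 × 3760 × 24 / 42.23 = 2286000 BTU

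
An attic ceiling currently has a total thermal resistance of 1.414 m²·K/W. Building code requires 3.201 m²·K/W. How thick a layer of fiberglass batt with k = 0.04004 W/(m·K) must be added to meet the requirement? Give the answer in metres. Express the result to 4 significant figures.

ΔR = 3.201 − 1.414 = 1.787 m²·K/W
L = ΔR × k = 1.787 × 0.04004 = 0.071551 m

0.07155 m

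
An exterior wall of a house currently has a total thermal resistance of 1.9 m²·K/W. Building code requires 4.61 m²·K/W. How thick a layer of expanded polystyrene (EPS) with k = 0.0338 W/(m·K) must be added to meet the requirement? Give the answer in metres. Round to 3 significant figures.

0.0916 m

ΔR = 4.61 − 1.9 = 2.71 m²·K/W
L = ΔR × k = 2.71 × 0.0338 = 0.0916 m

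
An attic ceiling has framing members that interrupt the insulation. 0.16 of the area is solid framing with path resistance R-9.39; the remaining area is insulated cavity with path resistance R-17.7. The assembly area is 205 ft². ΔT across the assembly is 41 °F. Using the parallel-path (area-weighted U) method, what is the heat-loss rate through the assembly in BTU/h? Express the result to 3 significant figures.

U_eff = 0.84/17.7 + 0.16/9.39 = 0.04746 + 0.01704 = 0.0645
R_eff = 1/U_eff = 15.5 ft²·°F·h/BTU
Q = 205 × 41 / 15.5 = 542.1 BTU/h

542 BTU/h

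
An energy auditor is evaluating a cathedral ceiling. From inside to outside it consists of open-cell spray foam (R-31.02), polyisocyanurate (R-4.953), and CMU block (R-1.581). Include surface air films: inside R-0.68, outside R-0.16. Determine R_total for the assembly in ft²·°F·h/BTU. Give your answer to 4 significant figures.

38.39 ft²·°F·h/BTU

R_total = 0.68 + 31.02 + 4.953 + 1.581 + 0.16 = 38.394 ft²·°F·h/BTU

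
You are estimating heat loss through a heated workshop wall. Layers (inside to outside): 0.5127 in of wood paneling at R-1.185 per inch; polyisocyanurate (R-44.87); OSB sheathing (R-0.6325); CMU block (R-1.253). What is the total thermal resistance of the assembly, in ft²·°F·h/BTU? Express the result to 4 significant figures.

47.36 ft²·°F·h/BTU

0.5127 × 1.185 = 0.60755
R_total = 0.60755 + 44.87 + 0.6325 + 1.253 = 47.363 ft²·°F·h/BTU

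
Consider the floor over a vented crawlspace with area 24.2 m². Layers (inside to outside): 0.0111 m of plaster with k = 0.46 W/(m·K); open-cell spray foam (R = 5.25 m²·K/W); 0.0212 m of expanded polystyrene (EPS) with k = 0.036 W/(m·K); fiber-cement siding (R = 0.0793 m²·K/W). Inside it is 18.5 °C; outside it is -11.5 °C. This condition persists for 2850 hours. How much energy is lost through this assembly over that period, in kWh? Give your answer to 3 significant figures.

0.0111/0.46 = 0.02413
0.0212/0.036 = 0.5889
R_total = 0.02413 + 5.25 + 0.5889 + 0.0793 = 5.942 m²·K/W
Q = 24.2 × (18.5 − (-11.5)) / 5.942 = 122.2 W
E = 122.2 W × 2850 h / 1000 = 348.2 kWh

348 kWh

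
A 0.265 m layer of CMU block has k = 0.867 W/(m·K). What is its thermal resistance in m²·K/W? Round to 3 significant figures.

0.306 m²·K/W

R = L/k = 0.265/0.867 = 0.3057 m²·K/W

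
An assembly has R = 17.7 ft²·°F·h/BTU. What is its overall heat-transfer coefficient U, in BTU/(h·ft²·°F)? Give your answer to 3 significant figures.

U = 1/R = 1/17.7 = 0.0565

0.0565 BTU/(h·ft²·°F)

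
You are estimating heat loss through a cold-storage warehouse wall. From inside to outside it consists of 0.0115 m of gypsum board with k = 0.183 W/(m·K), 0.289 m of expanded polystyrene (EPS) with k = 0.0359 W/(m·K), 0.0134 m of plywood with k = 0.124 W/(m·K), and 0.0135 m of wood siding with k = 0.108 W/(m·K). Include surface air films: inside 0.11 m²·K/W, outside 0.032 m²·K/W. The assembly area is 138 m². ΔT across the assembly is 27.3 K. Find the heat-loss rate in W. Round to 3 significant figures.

444 W

0.0115/0.183 = 0.06284
0.289/0.0359 = 8.05
0.0134/0.124 = 0.1081
0.0135/0.108 = 0.125
R_total = 0.11 + 0.06284 + 8.05 + 0.1081 + 0.125 + 0.032 = 8.488 m²·K/W
Q = A·ΔT/R = 138 × 27.3 / 8.488 = 443.8 W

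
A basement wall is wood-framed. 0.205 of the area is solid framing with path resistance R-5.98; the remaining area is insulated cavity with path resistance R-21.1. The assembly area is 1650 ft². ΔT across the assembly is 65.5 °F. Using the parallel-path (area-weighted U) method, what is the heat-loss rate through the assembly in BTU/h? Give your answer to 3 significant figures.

U_eff = 0.795/21.1 + 0.205/5.98 = 0.03768 + 0.03428 = 0.07196
R_eff = 1/U_eff = 13.9 ft²·°F·h/BTU
Q = 1650 × 65.5 / 13.9 = 7777 BTU/h

7780 BTU/h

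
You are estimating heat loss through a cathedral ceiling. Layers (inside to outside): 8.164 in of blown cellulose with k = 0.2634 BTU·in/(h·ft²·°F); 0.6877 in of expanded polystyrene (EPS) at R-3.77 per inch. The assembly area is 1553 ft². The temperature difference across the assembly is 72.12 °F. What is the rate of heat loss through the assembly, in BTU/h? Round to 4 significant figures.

3335 BTU/h

8.164/0.2634 = 30.995
0.6877 × 3.77 = 2.5926
R_total = 30.995 + 2.5926 = 33.587 ft²·°F·h/BTU
Q = A·ΔT/R = 1553 × 72.12 / 33.587 = 3334.7 BTU/h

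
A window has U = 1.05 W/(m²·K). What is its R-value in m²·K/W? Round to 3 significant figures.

0.952 m²·K/W

R = 1/U = 1/1.05 = 0.9524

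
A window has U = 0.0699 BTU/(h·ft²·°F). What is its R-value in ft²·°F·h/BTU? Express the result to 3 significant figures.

14.3 ft²·°F·h/BTU

R = 1/U = 1/0.0699 = 14.31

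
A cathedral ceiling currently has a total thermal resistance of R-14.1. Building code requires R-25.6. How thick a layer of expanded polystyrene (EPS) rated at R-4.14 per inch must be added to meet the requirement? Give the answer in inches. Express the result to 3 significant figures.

ΔR = 25.6 − 14.1 = 11.5 ft²·°F·h/BTU
L = ΔR / (R/in) = 11.5/4.14 = 2.778 in

2.78 in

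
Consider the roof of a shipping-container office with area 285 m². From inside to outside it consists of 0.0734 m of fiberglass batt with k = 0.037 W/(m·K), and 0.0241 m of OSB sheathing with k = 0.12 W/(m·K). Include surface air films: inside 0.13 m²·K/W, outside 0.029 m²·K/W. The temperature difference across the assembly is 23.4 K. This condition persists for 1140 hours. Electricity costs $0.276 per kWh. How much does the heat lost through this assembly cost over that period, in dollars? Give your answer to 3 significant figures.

895 dollars

0.0734/0.037 = 1.984
0.0241/0.12 = 0.2008
R_total = 0.13 + 1.984 + 0.2008 + 0.029 = 2.344 m²·K/W
Q = 285 × 23.4 / 2.344 = 2846 W
E = 2846 W × 1140 h / 1000 = 3244 kWh
Cost = 3244 × 0.276 = $895.3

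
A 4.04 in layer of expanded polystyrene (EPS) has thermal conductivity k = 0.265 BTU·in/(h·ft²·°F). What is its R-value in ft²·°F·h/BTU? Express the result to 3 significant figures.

15.2 ft²·°F·h/BTU

R = L/k = 4.04/0.265 = 15.25 ft²·°F·h/BTU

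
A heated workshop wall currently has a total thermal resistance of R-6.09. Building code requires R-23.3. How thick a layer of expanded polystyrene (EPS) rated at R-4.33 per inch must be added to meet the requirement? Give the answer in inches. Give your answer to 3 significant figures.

3.97 in

ΔR = 23.3 − 6.09 = 17.21 ft²·°F·h/BTU
L = ΔR / (R/in) = 17.21/4.33 = 3.975 in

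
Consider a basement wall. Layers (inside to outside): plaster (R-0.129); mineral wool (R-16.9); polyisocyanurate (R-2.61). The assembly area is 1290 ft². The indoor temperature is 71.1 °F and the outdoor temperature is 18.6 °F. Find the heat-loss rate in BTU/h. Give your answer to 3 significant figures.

3450 BTU/h

R_total = 0.129 + 16.9 + 2.61 = 19.64 ft²·°F·h/BTU
Q = A·ΔT/R = 1290 × (71.1 − 18.6) / 19.64 = 3448 BTU/h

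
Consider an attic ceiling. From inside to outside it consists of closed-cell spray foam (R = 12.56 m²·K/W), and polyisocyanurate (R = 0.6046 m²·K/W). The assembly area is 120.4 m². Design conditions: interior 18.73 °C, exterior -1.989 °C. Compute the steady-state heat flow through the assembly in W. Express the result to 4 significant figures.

189.5 W

R_total = 12.56 + 0.6046 = 13.165 m²·K/W
Q = A·ΔT/R = 120.4 × (18.73 − (-1.989)) / 13.165 = 189.49 W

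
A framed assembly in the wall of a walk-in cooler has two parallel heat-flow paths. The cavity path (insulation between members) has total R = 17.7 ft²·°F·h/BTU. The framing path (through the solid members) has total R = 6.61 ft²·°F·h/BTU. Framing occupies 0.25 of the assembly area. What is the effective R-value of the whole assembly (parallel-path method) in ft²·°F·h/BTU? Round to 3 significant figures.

U_eff = 0.75/17.7 + 0.25/6.61 = 0.04237 + 0.03782 = 0.08019
R_eff = 1/U_eff = 12.47 ft²·°F·h/BTU

12.5 ft²·°F·h/BTU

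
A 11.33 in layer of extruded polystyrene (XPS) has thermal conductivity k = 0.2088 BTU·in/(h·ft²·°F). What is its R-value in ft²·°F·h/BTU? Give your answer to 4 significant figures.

R = L/k = 11.33/0.2088 = 54.262 ft²·°F·h/BTU

54.26 ft²·°F·h/BTU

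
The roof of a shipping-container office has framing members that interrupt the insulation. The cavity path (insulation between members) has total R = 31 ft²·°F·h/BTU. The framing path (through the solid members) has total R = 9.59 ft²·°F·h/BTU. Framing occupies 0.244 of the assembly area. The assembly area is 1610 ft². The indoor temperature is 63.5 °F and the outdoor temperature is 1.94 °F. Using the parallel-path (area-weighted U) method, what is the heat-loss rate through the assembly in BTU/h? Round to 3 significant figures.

U_eff = 0.756/31 + 0.244/9.59 = 0.02439 + 0.02544 = 0.04983
R_eff = 1/U_eff = 20.07 ft²·°F·h/BTU
Q = 1610 × (63.5 − 1.94) / 20.07 = 4939 BTU/h

4940 BTU/h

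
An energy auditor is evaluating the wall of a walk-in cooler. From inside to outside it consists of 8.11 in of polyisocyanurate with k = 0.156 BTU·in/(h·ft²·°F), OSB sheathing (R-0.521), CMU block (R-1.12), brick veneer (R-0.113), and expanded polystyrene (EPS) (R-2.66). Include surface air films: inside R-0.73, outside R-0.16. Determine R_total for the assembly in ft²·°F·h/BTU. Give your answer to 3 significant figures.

8.11/0.156 = 51.99
R_total = 0.73 + 51.99 + 0.521 + 1.12 + 0.113 + 2.66 + 0.16 = 57.29 ft²·°F·h/BTU

57.3 ft²·°F·h/BTU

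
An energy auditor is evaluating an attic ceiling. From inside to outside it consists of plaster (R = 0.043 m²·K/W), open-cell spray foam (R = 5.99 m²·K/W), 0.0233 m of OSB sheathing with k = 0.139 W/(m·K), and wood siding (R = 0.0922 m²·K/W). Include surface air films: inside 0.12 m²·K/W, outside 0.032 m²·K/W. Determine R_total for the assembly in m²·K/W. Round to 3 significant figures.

0.0233/0.139 = 0.1676
R_total = 0.12 + 0.043 + 5.99 + 0.1676 + 0.0922 + 0.032 = 6.445 m²·K/W

6.44 m²·K/W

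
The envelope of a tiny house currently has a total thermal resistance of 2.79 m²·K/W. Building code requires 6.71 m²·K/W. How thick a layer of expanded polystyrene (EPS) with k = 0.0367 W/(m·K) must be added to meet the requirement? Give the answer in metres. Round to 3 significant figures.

ΔR = 6.71 − 2.79 = 3.92 m²·K/W
L = ΔR × k = 3.92 × 0.0367 = 0.1439 m

0.144 m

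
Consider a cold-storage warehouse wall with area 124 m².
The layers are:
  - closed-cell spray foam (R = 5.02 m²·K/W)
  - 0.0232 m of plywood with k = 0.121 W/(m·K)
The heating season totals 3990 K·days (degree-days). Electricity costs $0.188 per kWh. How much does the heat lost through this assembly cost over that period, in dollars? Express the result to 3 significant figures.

0.0232/0.121 = 0.1917
R_total = 5.02 + 0.1917 = 5.212 m²·K/W
E = A × HDD × 24 / R / 1000 = 124 × 3990 × 24 / 5.212 / 1000 = 2278 kWh
Cost = 2278 × 0.188 = $428.3

428 dollars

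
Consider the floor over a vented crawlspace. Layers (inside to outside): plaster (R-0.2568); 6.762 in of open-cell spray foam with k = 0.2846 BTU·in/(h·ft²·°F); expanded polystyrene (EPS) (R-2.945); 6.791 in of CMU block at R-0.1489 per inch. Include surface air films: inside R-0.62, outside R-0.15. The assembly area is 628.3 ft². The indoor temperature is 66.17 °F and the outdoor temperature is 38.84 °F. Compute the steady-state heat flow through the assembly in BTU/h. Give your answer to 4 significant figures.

597.4 BTU/h

6.762/0.2846 = 23.76
6.791 × 0.1489 = 1.0112
R_total = 0.62 + 0.2568 + 23.76 + 2.945 + 1.0112 + 0.15 = 28.743 ft²·°F·h/BTU
Q = A·ΔT/R = 628.3 × (66.17 − 38.84) / 28.743 = 597.42 BTU/h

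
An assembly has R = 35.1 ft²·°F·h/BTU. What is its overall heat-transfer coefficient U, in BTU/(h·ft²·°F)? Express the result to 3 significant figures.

0.0285 BTU/(h·ft²·°F)

U = 1/R = 1/35.1 = 0.02849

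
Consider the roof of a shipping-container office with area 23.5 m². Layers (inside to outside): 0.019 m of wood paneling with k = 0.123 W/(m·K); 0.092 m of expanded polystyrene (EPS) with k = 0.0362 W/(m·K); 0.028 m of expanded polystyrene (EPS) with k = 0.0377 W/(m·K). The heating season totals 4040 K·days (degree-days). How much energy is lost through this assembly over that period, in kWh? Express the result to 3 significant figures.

0.019/0.123 = 0.1545
0.092/0.0362 = 2.541
0.028/0.0377 = 0.7427
R_total = 0.1545 + 2.541 + 0.7427 = 3.439 m²·K/W
E = A × HDD × 24 / R / 1000 = 23.5 × 4040 × 24 / 3.439 / 1000 = 662.6 kWh

663 kWh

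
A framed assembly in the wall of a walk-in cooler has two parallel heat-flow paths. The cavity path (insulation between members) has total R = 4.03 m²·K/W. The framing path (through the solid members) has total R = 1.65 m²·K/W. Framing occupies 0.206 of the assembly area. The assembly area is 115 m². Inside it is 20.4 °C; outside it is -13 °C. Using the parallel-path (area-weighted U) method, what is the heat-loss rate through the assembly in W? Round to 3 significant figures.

U_eff = 0.794/4.03 + 0.206/1.65 = 0.197 + 0.1248 = 0.3219
R_eff = 1/U_eff = 3.107 m²·K/W
Q = 115 × (20.4 − (-13)) / 3.107 = 1236 W

1240 W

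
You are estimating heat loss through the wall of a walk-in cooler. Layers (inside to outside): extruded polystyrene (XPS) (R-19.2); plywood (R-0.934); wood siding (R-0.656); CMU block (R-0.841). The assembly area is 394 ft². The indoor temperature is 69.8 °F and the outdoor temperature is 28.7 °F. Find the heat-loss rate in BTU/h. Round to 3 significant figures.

R_total = 19.2 + 0.934 + 0.656 + 0.841 = 21.63 ft²·°F·h/BTU
Q = A·ΔT/R = 394 × (69.8 − 28.7) / 21.63 = 748.6 BTU/h

749 BTU/h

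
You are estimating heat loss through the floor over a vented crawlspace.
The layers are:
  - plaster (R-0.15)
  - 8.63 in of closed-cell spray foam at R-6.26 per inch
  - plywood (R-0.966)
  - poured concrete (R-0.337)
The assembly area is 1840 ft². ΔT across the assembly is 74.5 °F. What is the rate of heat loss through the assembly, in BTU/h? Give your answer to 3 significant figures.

8.63 × 6.26 = 54.02
R_total = 0.15 + 54.02 + 0.966 + 0.337 = 55.48 ft²·°F·h/BTU
Q = A·ΔT/R = 1840 × 74.5 / 55.48 = 2471 BTU/h

2470 BTU/h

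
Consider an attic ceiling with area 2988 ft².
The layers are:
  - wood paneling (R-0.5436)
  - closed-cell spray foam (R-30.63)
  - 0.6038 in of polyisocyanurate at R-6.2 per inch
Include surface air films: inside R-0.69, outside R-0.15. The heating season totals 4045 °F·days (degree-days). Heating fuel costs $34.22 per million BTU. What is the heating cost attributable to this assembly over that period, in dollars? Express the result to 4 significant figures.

277.6 dollars

0.6038 × 6.2 = 3.7436
R_total = 0.69 + 0.5436 + 30.63 + 3.7436 + 0.15 = 35.757 ft²·°F·h/BTU
E = A × HDD × 24 / R = 2988 × 4045 × 24 / 35.757 = 8112400 BTU
Cost = 8112400/10⁶ × 34.22 = $277.61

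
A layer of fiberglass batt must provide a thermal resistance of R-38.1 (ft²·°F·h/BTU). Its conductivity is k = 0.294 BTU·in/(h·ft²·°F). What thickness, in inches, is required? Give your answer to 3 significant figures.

11.2 in

L = R × k = 38.1 × 0.294 = 11.2 in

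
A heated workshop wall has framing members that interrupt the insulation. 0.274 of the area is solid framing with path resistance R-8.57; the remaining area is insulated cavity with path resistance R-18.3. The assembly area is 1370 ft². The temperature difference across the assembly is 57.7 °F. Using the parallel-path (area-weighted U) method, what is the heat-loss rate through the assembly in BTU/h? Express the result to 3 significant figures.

U_eff = 0.726/18.3 + 0.274/8.57 = 0.03967 + 0.03197 = 0.07164
R_eff = 1/U_eff = 13.96 ft²·°F·h/BTU
Q = 1370 × 57.7 / 13.96 = 5663 BTU/h

5660 BTU/h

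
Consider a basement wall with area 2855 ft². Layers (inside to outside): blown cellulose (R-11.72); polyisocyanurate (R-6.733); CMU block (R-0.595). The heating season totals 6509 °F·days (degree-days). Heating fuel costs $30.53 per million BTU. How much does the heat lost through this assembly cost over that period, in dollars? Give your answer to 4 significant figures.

714.8 dollars

R_total = 11.72 + 6.733 + 0.595 = 19.048 ft²·°F·h/BTU
E = A × HDD × 24 / R = 2855 × 6509 × 24 / 19.048 = 23414000 BTU
Cost = 23414000/10⁶ × 30.53 = $714.84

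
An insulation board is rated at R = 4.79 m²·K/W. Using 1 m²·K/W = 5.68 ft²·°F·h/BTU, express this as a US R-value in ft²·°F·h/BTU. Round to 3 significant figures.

27.2 ft²·°F·h/BTU

R_US = 4.79 × 5.68 = 27.21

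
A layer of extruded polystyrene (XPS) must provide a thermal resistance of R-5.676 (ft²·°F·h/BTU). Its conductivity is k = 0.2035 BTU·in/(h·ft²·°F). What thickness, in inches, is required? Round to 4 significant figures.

L = R × k = 5.676 × 0.2035 = 1.1551 in

1.155 in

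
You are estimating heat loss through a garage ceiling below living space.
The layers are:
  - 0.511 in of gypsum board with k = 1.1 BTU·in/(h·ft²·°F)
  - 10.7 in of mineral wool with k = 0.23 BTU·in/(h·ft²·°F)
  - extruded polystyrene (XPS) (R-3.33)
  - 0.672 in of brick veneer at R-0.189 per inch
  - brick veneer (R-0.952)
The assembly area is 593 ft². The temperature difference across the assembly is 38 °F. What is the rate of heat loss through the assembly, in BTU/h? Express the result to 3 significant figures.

438 BTU/h

0.511/1.1 = 0.4645
10.7/0.23 = 46.52
0.672 × 0.189 = 0.127
R_total = 0.4645 + 46.52 + 3.33 + 0.127 + 0.952 = 51.4 ft²·°F·h/BTU
Q = A·ΔT/R = 593 × 38 / 51.4 = 438.4 BTU/h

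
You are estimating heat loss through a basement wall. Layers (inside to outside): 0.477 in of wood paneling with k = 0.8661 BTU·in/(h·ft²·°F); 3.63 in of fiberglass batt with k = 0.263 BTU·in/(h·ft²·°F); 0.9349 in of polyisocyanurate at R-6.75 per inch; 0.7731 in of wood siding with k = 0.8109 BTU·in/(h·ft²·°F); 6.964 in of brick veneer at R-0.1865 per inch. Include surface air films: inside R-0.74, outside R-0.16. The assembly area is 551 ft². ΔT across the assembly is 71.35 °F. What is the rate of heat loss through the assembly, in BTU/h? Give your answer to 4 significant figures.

1651 BTU/h

0.477/0.8661 = 0.55074
3.63/0.263 = 13.802
0.9349 × 6.75 = 6.3106
0.7731/0.8109 = 0.95339
6.964 × 0.1865 = 1.2988
R_total = 0.74 + 0.55074 + 13.802 + 6.3106 + 0.95339 + 1.2988 + 0.16 = 23.816 ft²·°F·h/BTU
Q = A·ΔT/R = 551 × 71.35 / 23.816 = 1650.7 BTU/h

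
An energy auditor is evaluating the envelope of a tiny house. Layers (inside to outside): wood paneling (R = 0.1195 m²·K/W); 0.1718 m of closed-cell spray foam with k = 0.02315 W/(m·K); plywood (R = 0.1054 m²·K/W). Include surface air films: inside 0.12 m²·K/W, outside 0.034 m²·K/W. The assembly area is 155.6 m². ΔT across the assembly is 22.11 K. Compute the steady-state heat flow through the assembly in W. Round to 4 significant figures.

441.1 W

0.1718/0.02315 = 7.4212
R_total = 0.12 + 0.1195 + 7.4212 + 0.1054 + 0.034 = 7.8001 m²·K/W
Q = A·ΔT/R = 155.6 × 22.11 / 7.8001 = 441.06 W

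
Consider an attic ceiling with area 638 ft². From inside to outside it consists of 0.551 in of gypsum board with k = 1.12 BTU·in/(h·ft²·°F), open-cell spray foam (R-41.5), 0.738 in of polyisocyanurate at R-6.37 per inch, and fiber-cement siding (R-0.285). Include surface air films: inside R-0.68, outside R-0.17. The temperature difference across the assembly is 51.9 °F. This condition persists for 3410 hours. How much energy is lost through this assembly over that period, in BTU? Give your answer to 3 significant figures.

2360000 BTU

0.551/1.12 = 0.492
0.738 × 6.37 = 4.701
R_total = 0.68 + 0.492 + 41.5 + 4.701 + 0.285 + 0.17 = 47.83 ft²·°F·h/BTU
Q = 638 × 51.9 / 47.83 = 692.3 BTU/h
E = 692.3 × 3410 = 2361000 BTU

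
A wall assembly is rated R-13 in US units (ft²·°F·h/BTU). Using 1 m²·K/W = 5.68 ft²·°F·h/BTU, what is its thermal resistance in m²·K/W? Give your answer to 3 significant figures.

2.29 m²·K/W

R_SI = 13/5.68 = 2.289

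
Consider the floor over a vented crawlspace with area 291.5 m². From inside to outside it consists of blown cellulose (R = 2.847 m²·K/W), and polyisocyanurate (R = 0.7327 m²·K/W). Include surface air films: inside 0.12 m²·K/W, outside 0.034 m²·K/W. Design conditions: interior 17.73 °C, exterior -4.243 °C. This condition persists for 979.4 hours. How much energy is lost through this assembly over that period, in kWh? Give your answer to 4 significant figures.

R_total = 0.12 + 2.847 + 0.7327 + 0.034 = 3.7337 m²·K/W
Q = 291.5 × (17.73 − (-4.243)) / 3.7337 = 1715.5 W
E = 1715.5 W × 979.4 h / 1000 = 1680.2 kWh

1680 kWh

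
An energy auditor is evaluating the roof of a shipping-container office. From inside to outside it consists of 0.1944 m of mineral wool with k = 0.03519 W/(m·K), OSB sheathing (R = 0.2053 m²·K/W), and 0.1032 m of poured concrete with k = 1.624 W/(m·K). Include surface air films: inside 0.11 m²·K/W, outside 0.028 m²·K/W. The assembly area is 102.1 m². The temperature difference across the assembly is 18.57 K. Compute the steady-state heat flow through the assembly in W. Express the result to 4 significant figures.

319.7 W

0.1944/0.03519 = 5.5243
0.1032/1.624 = 0.063547
R_total = 0.11 + 5.5243 + 0.2053 + 0.063547 + 0.028 = 5.9311 m²·K/W
Q = A·ΔT/R = 102.1 × 18.57 / 5.9311 = 319.67 W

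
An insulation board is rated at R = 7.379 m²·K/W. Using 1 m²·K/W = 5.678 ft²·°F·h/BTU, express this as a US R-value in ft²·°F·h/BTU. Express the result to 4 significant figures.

41.90 ft²·°F·h/BTU

R_US = 7.379 × 5.678 = 41.898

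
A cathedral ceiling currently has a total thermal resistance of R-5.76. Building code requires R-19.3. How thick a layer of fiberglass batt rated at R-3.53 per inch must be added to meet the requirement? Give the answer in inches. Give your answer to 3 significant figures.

3.84 in

ΔR = 19.3 − 5.76 = 13.54 ft²·°F·h/BTU
L = ΔR / (R/in) = 13.54/3.53 = 3.836 in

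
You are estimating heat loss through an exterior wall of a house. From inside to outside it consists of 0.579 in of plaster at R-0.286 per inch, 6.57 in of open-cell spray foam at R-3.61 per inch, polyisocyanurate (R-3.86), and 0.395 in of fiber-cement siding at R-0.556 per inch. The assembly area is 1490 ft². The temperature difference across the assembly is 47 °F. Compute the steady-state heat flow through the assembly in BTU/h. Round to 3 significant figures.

2500 BTU/h

0.579 × 0.286 = 0.1656
6.57 × 3.61 = 23.72
0.395 × 0.556 = 0.2196
R_total = 0.1656 + 23.72 + 3.86 + 0.2196 = 27.96 ft²·°F·h/BTU
Q = A·ΔT/R = 1490 × 47 / 27.96 = 2504 BTU/h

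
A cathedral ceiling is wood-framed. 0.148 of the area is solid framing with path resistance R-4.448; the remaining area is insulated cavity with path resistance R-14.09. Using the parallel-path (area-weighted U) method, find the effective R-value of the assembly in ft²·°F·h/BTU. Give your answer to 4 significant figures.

10.67 ft²·°F·h/BTU

U_eff = 0.852/14.09 + 0.148/4.448 = 0.060468 + 0.033273 = 0.093742
R_eff = 1/U_eff = 10.668 ft²·°F·h/BTU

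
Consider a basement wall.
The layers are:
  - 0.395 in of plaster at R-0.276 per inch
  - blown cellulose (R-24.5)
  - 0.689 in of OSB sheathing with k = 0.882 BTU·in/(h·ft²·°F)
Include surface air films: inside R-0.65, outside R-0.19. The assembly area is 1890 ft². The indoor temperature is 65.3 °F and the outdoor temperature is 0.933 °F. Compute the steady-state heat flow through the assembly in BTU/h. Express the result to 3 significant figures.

4640 BTU/h

0.395 × 0.276 = 0.109
0.689/0.882 = 0.7812
R_total = 0.65 + 0.109 + 24.5 + 0.7812 + 0.19 = 26.23 ft²·°F·h/BTU
Q = A·ΔT/R = 1890 × (65.3 − 0.933) / 26.23 = 4638 BTU/h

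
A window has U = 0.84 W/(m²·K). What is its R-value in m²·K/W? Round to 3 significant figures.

R = 1/U = 1/0.84 = 1.19

1.19 m²·K/W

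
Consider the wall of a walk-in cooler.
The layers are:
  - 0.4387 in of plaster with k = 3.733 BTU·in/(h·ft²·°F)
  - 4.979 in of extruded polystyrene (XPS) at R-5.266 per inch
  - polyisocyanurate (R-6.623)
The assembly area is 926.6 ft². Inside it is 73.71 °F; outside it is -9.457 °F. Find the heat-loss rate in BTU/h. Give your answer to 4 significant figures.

2338 BTU/h

0.4387/3.733 = 0.11752
4.979 × 5.266 = 26.219
R_total = 0.11752 + 26.219 + 6.623 = 32.96 ft²·°F·h/BTU
Q = A·ΔT/R = 926.6 × (73.71 − (-9.457)) / 32.96 = 2338.1 BTU/h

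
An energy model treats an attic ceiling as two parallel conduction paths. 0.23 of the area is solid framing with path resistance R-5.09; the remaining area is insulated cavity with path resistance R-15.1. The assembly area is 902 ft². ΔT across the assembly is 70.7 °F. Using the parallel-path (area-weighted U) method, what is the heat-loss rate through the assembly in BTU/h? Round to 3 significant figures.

U_eff = 0.77/15.1 + 0.23/5.09 = 0.05099 + 0.04519 = 0.09618
R_eff = 1/U_eff = 10.4 ft²·°F·h/BTU
Q = 902 × 70.7 / 10.4 = 6134 BTU/h

6130 BTU/h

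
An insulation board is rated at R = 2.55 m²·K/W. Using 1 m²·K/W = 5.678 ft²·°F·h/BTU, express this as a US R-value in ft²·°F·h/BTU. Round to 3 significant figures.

R_US = 2.55 × 5.678 = 14.48

14.5 ft²·°F·h/BTU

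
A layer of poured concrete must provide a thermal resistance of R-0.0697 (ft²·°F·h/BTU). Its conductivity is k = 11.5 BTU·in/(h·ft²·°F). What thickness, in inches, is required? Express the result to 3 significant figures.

L = R × k = 0.0697 × 11.5 = 0.8015 in

0.802 in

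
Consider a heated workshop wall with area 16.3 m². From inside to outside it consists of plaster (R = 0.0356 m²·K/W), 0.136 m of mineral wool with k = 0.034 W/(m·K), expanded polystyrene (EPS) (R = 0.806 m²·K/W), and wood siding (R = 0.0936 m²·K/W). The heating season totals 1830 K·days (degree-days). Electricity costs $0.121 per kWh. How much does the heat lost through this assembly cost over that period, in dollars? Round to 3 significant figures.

0.136/0.034 = 4
R_total = 0.0356 + 4 + 0.806 + 0.0936 = 4.935 m²·K/W
E = A × HDD × 24 / R / 1000 = 16.3 × 1830 × 24 / 4.935 / 1000 = 145.1 kWh
Cost = 145.1 × 0.121 = $17.55

17.6 dollars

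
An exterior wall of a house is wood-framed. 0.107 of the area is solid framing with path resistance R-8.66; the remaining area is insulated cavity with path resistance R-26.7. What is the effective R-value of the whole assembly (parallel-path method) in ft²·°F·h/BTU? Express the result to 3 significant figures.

U_eff = 0.893/26.7 + 0.107/8.66 = 0.03345 + 0.01236 = 0.0458
R_eff = 1/U_eff = 21.83 ft²·°F·h/BTU

21.8 ft²·°F·h/BTU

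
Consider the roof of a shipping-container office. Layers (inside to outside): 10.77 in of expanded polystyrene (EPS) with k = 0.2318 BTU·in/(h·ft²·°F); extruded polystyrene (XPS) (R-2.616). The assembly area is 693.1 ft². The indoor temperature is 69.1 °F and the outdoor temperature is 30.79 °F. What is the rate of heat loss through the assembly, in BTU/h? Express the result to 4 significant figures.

10.77/0.2318 = 46.462
R_total = 46.462 + 2.616 = 49.078 ft²·°F·h/BTU
Q = A·ΔT/R = 693.1 × (69.1 − 30.79) / 49.078 = 541.02 BTU/h

541.0 BTU/h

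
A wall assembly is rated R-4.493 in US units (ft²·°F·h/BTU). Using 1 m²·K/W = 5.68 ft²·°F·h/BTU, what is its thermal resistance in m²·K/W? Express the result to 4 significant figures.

0.7910 m²·K/W

R_SI = 4.493/5.68 = 0.79102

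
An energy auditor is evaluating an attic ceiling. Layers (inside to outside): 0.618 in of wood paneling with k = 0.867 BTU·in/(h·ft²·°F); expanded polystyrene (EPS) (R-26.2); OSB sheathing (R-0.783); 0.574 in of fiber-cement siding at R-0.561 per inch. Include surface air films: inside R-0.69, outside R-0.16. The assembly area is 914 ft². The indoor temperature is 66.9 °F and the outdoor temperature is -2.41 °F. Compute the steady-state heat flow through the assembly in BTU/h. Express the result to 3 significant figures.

2190 BTU/h

0.618/0.867 = 0.7128
0.574 × 0.561 = 0.322
R_total = 0.69 + 0.7128 + 26.2 + 0.783 + 0.322 + 0.16 = 28.87 ft²·°F·h/BTU
Q = A·ΔT/R = 914 × (66.9 − (-2.41)) / 28.87 = 2194 BTU/h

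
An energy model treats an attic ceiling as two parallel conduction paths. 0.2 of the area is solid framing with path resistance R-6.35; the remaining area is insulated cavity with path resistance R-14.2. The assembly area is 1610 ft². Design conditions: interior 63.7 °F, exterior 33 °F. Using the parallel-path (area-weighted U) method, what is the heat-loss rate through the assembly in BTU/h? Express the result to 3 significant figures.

4340 BTU/h

U_eff = 0.8/14.2 + 0.2/6.35 = 0.05634 + 0.0315 = 0.08783
R_eff = 1/U_eff = 11.39 ft²·°F·h/BTU
Q = 1610 × (63.7 − 33) / 11.39 = 4341 BTU/h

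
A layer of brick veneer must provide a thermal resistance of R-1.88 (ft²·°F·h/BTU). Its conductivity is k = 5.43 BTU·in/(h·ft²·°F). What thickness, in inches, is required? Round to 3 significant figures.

10.2 in

L = R × k = 1.88 × 5.43 = 10.21 in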